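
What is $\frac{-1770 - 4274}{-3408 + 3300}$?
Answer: $\frac{1511}{27} \approx 55.963$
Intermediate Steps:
$\frac{-1770 - 4274}{-3408 + 3300} = - \frac{6044}{-108} = \left(-6044\right) \left(- \frac{1}{108}\right) = \frac{1511}{27}$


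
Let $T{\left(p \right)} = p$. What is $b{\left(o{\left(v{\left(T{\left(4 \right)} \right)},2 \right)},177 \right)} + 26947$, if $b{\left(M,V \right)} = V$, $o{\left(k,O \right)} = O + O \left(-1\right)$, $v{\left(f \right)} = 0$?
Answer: $27124$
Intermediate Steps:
$o{\left(k,O \right)} = 0$ ($o{\left(k,O \right)} = O - O = 0$)
$b{\left(o{\left(v{\left(T{\left(4 \right)} \right)},2 \right)},177 \right)} + 26947 = 177 + 26947 = 27124$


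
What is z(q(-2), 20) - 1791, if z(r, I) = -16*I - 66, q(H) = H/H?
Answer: -2177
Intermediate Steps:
q(H) = 1
z(r, I) = -66 - 16*I
z(q(-2), 20) - 1791 = (-66 - 16*20) - 1791 = (-66 - 320) - 1791 = -386 - 1791 = -2177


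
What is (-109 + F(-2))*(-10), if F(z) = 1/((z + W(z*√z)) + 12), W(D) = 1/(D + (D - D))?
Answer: 872290/801 + 20*I*√2/801 ≈ 1089.0 + 0.035311*I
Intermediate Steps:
W(D) = 1/D (W(D) = 1/(D + 0) = 1/D)
F(z) = 1/(12 + z + z^(-3/2)) (F(z) = 1/((z + 1/(z*√z)) + 12) = 1/((z + 1/(z^(3/2))) + 12) = 1/((z + z^(-3/2)) + 12) = 1/(12 + z + z^(-3/2)))
(-109 + F(-2))*(-10) = (-109 + (-2)^(3/2)/(1 + (-2)^(3/2)*(12 - 2)))*(-10) = (-109 + (-2*I*√2)/(1 - 2*I*√2*10))*(-10) = (-109 + (-2*I*√2)/(1 - 20*I*√2))*(-10) = (-109 - 2*I*√2/(1 - 20*I*√2))*(-10) = 1090 + 20*I*√2/(1 - 20*I*√2)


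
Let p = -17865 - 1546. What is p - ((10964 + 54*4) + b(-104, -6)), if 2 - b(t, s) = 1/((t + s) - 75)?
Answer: -5659706/185 ≈ -30593.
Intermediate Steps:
p = -19411
b(t, s) = 2 - 1/(-75 + s + t) (b(t, s) = 2 - 1/((t + s) - 75) = 2 - 1/((s + t) - 75) = 2 - 1/(-75 + s + t))
p - ((10964 + 54*4) + b(-104, -6)) = -19411 - ((10964 + 54*4) + (-151 + 2*(-6) + 2*(-104))/(-75 - 6 - 104)) = -19411 - ((10964 + 216) + (-151 - 12 - 208)/(-185)) = -19411 - (11180 - 1/185*(-371)) = -19411 - (11180 + 371/185) = -19411 - 1*2068671/185 = -19411 - 2068671/185 = -5659706/185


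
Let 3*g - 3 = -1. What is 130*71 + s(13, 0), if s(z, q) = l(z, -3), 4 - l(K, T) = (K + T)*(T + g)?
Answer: 27772/3 ≈ 9257.3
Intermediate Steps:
g = ⅔ (g = 1 + (⅓)*(-1) = 1 - ⅓ = ⅔ ≈ 0.66667)
l(K, T) = 4 - (⅔ + T)*(K + T) (l(K, T) = 4 - (K + T)*(T + ⅔) = 4 - (K + T)*(⅔ + T) = 4 - (⅔ + T)*(K + T))
s(z, q) = -3 + 7*z/3 (s(z, q) = 4 - 1*(-3)² - 2*z/3 - ⅔*(-3) - 1*z*(-3) = 4 - 1*9 - 2*z/3 + 2 + 3*z = 4 - 9 - 2*z/3 + 2 + 3*z = -3 + 7*z/3)
130*71 + s(13, 0) = 130*71 + (-3 + (7/3)*13) = 9230 + (-3 + 91/3) = 9230 + 82/3 = 27772/3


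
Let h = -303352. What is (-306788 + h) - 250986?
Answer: -861126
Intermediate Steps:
(-306788 + h) - 250986 = (-306788 - 303352) - 250986 = -610140 - 250986 = -861126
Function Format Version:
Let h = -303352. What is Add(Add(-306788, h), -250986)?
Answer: -861126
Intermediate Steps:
Add(Add(-306788, h), -250986) = Add(Add(-306788, -303352), -250986) = Add(-610140, -250986) = -861126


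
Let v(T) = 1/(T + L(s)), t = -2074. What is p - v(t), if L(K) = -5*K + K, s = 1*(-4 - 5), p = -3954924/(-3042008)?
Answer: 503948570/387475769 ≈ 1.3006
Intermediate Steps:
p = 988731/760502 (p = -3954924*(-1/3042008) = 988731/760502 ≈ 1.3001)
s = -9 (s = 1*(-9) = -9)
L(K) = -4*K
v(T) = 1/(36 + T) (v(T) = 1/(T - 4*(-9)) = 1/(T + 36) = 1/(36 + T))
p - v(t) = 988731/760502 - 1/(36 - 2074) = 988731/760502 - 1/(-2038) = 988731/760502 - 1*(-1/2038) = 988731/760502 + 1/2038 = 503948570/387475769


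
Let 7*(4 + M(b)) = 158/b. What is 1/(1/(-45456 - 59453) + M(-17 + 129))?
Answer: -839272/3187957 ≈ -0.26326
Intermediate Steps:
M(b) = -4 + 158/(7*b) (M(b) = -4 + (158/b)/7 = -4 + 158/(7*b))
1/(1/(-45456 - 59453) + M(-17 + 129)) = 1/(1/(-45456 - 59453) + (-4 + 158/(7*(-17 + 129)))) = 1/(1/(-104909) + (-4 + (158/7)/112)) = 1/(-1/104909 + (-4 + (158/7)*(1/112))) = 1/(-1/104909 + (-4 + 79/392)) = 1/(-1/104909 - 1489/392) = 1/(-3187957/839272) = -839272/3187957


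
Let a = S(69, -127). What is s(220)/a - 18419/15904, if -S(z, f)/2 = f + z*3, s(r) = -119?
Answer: -4119/9940 ≈ -0.41439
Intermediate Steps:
S(z, f) = -6*z - 2*f (S(z, f) = -2*(f + z*3) = -2*(f + 3*z) = -6*z - 2*f)
a = -160 (a = -6*69 - 2*(-127) = -414 + 254 = -160)
s(220)/a - 18419/15904 = -119/(-160) - 18419/15904 = -119*(-1/160) - 18419*1/15904 = 119/160 - 18419/15904 = -4119/9940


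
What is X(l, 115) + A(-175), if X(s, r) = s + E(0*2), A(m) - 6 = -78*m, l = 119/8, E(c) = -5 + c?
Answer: 109327/8 ≈ 13666.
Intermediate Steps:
l = 119/8 (l = 119*(⅛) = 119/8 ≈ 14.875)
A(m) = 6 - 78*m
X(s, r) = -5 + s (X(s, r) = s + (-5 + 0*2) = s + (-5 + 0) = s - 5 = -5 + s)
X(l, 115) + A(-175) = (-5 + 119/8) + (6 - 78*(-175)) = 79/8 + (6 + 13650) = 79/8 + 13656 = 109327/8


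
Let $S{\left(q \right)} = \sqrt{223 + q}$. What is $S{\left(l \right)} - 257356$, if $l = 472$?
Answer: $-257356 + \sqrt{695} \approx -2.5733 \cdot 10^{5}$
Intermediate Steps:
$S{\left(l \right)} - 257356 = \sqrt{223 + 472} - 257356 = \sqrt{695} - 257356 = -257356 + \sqrt{695}$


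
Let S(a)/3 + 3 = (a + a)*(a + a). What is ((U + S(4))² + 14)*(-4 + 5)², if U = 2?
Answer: 34239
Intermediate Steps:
S(a) = -9 + 12*a² (S(a) = -9 + 3*((a + a)*(a + a)) = -9 + 3*((2*a)*(2*a)) = -9 + 3*(4*a²) = -9 + 12*a²)
((U + S(4))² + 14)*(-4 + 5)² = ((2 + (-9 + 12*4²))² + 14)*(-4 + 5)² = ((2 + (-9 + 12*16))² + 14)*1² = ((2 + (-9 + 192))² + 14)*1 = ((2 + 183)² + 14)*1 = (185² + 14)*1 = (34225 + 14)*1 = 34239*1 = 34239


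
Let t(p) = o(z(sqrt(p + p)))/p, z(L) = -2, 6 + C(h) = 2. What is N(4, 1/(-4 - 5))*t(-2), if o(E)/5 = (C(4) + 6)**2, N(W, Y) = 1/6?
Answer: -5/3 ≈ -1.6667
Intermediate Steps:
C(h) = -4 (C(h) = -6 + 2 = -4)
N(W, Y) = 1/6 (N(W, Y) = 1*(1/6) = 1/6)
o(E) = 20 (o(E) = 5*(-4 + 6)**2 = 5*2**2 = 5*4 = 20)
t(p) = 20/p
N(4, 1/(-4 - 5))*t(-2) = (20/(-2))/6 = (20*(-1/2))/6 = (1/6)*(-10) = -5/3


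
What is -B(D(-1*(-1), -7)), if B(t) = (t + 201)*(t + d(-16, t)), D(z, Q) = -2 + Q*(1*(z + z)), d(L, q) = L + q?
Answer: 8880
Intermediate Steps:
D(z, Q) = -2 + 2*Q*z (D(z, Q) = -2 + Q*(1*(2*z)) = -2 + Q*(2*z) = -2 + 2*Q*z)
B(t) = (-16 + 2*t)*(201 + t) (B(t) = (t + 201)*(t + (-16 + t)) = (201 + t)*(-16 + 2*t) = (-16 + 2*t)*(201 + t))
-B(D(-1*(-1), -7)) = -(-3216 + 2*(-2 + 2*(-7)*(-1*(-1)))² + 386*(-2 + 2*(-7)*(-1*(-1)))) = -(-3216 + 2*(-2 + 2*(-7)*1)² + 386*(-2 + 2*(-7)*1)) = -(-3216 + 2*(-2 - 14)² + 386*(-2 - 14)) = -(-3216 + 2*(-16)² + 386*(-16)) = -(-3216 + 2*256 - 6176) = -(-3216 + 512 - 6176) = -1*(-8880) = 8880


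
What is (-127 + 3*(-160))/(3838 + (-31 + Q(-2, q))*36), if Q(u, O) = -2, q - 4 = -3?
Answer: -607/2650 ≈ -0.22906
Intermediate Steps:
q = 1 (q = 4 - 3 = 1)
(-127 + 3*(-160))/(3838 + (-31 + Q(-2, q))*36) = (-127 + 3*(-160))/(3838 + (-31 - 2)*36) = (-127 - 480)/(3838 - 33*36) = -607/(3838 - 1188) = -607/2650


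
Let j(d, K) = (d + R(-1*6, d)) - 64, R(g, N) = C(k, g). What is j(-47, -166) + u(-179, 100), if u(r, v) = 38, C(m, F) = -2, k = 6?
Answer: -75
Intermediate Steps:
R(g, N) = -2
j(d, K) = -66 + d (j(d, K) = (d - 2) - 64 = (-2 + d) - 64 = -66 + d)
j(-47, -166) + u(-179, 100) = (-66 - 47) + 38 = -113 + 38 = -75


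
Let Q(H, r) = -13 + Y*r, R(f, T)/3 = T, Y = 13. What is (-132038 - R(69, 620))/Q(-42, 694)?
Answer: -133898/9009 ≈ -14.863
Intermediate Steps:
R(f, T) = 3*T
Q(H, r) = -13 + 13*r
(-132038 - R(69, 620))/Q(-42, 694) = (-132038 - 3*620)/(-13 + 13*694) = (-132038 - 1*1860)/(-13 + 9022) = (-132038 - 1860)/9009 = -133898*1/9009 = -133898/9009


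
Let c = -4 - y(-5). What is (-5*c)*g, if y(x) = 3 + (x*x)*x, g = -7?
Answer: 4130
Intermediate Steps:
y(x) = 3 + x**3 (y(x) = 3 + x**2*x = 3 + x**3)
c = 118 (c = -4 - (3 + (-5)**3) = -4 - (3 - 125) = -4 - 1*(-122) = -4 + 122 = 118)
(-5*c)*g = -5*118*(-7) = -590*(-7) = 4130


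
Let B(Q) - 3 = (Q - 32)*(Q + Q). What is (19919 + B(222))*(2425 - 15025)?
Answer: -1313953200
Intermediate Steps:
B(Q) = 3 + 2*Q*(-32 + Q) (B(Q) = 3 + (Q - 32)*(Q + Q) = 3 + (-32 + Q)*(2*Q) = 3 + 2*Q*(-32 + Q))
(19919 + B(222))*(2425 - 15025) = (19919 + (3 - 64*222 + 2*222²))*(2425 - 15025) = (19919 + (3 - 14208 + 2*49284))*(-12600) = (19919 + (3 - 14208 + 98568))*(-12600) = (19919 + 84363)*(-12600) = 104282*(-12600) = -1313953200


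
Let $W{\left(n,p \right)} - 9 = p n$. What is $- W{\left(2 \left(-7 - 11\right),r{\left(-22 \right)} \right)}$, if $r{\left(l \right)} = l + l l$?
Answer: $16623$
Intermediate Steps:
$r{\left(l \right)} = l + l^{2}$
$W{\left(n,p \right)} = 9 + n p$ ($W{\left(n,p \right)} = 9 + p n = 9 + n p$)
$- W{\left(2 \left(-7 - 11\right),r{\left(-22 \right)} \right)} = - (9 + 2 \left(-7 - 11\right) \left(- 22 \left(1 - 22\right)\right)) = - (9 + 2 \left(-18\right) \left(\left(-22\right) \left(-21\right)\right)) = - (9 - 16632) = \left(-1\right) \left(-16623\right) = 16623$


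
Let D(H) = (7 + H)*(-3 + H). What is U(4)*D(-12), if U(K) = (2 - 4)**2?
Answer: 300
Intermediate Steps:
D(H) = (-3 + H)*(7 + H)
U(K) = 4 (U(K) = (-2)**2 = 4)
U(4)*D(-12) = 4*(-21 + (-12)**2 + 4*(-12)) = 4*(-21 + 144 - 48) = 4*75 = 300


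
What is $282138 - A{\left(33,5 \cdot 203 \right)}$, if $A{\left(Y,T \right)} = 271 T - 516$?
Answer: $7589$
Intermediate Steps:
$A{\left(Y,T \right)} = -516 + 271 T$
$282138 - A{\left(33,5 \cdot 203 \right)} = 282138 - \left(-516 + 271 \cdot 5 \cdot 203\right) = 282138 - \left(-516 + 271 \cdot 1015\right) = 282138 - \left(-516 + 275065\right) = 282138 - 274549 = 7589$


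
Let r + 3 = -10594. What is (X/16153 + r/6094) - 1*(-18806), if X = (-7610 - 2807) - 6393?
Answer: 1850920986411/98436382 ≈ 18803.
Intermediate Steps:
r = -10597 (r = -3 - 10594 = -10597)
X = -16810 (X = -10417 - 6393 = -16810)
(X/16153 + r/6094) - 1*(-18806) = (-16810/16153 - 10597/6094) - 1*(-18806) = (-16810*1/16153 - 10597*1/6094) + 18806 = (-16810/16153 - 10597/6094) + 18806 = -273613481/98436382 + 18806 = 1850920986411/98436382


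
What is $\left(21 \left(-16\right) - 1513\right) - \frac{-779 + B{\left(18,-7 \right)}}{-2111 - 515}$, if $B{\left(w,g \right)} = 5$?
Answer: $- \frac{2428124}{1313} \approx -1849.3$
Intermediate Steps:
$\left(21 \left(-16\right) - 1513\right) - \frac{-779 + B{\left(18,-7 \right)}}{-2111 - 515} = \left(21 \left(-16\right) - 1513\right) - \frac{-779 + 5}{-2111 - 515} = \left(-336 - 1513\right) - - \frac{774}{-2626} = -1849 - \left(-774\right) \left(- \frac{1}{2626}\right) = -1849 - \frac{387}{1313} = - \frac{2428124}{1313}$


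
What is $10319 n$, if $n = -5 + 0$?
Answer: $-51595$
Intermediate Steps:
$n = -5$
$10319 n = 10319 \left(-5\right) = -51595$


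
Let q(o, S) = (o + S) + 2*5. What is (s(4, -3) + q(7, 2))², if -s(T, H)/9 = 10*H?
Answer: 83521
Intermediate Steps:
s(T, H) = -90*H
q(o, S) = 10 + S + o (q(o, S) = (S + o) + 10 = 10 + S + o)
(s(4, -3) + q(7, 2))² = (-90*(-3) + (10 + 2 + 7))² = (270 + 19)² = 289² = 83521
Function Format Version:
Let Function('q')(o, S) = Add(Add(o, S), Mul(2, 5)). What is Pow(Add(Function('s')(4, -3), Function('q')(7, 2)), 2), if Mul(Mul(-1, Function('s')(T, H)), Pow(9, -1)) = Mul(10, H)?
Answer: 83521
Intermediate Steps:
Function('s')(T, H) = Mul(-90, H) (Function('s')(T, H) = Mul(-9, Mul(10, H)) = Mul(-90, H))
Function('q')(o, S) = Add(10, S, o) (Function('q')(o, S) = Add(Add(S, o), 10) = Add(10, S, o))
Pow(Add(Function('s')(4, -3), Function('q')(7, 2)), 2) = Pow(Add(Mul(-90, -3), Add(10, 2, 7)), 2) = Pow(Add(270, 19), 2) = Pow(289, 2) = 83521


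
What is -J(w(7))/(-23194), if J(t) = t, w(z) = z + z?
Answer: 7/11597 ≈ 0.00060360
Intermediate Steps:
w(z) = 2*z
-J(w(7))/(-23194) = -2*7/(-23194) = -1*14*(-1/23194) = -14*(-1/23194) = 7/11597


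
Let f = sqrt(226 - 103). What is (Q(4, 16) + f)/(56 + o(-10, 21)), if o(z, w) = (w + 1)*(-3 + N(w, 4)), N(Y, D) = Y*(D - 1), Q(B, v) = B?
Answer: 1/344 + sqrt(123)/1376 ≈ 0.010967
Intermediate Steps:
N(Y, D) = Y*(-1 + D)
f = sqrt(123) ≈ 11.091
o(z, w) = (1 + w)*(-3 + 3*w) (o(z, w) = (w + 1)*(-3 + w*(-1 + 4)) = (1 + w)*(-3 + w*3) = (1 + w)*(-3 + 3*w))
(Q(4, 16) + f)/(56 + o(-10, 21)) = (4 + sqrt(123))/(56 + (-3 + 3*21**2)) = (4 + sqrt(123))/(56 + (-3 + 3*441)) = (4 + sqrt(123))/(56 + (-3 + 1323)) = (4 + sqrt(123))/(56 + 1320) = (4 + sqrt(123))/1376 = (4 + sqrt(123))*(1/1376) = 1/344 + sqrt(123)/1376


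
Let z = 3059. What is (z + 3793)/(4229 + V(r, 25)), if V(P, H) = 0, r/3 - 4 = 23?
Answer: 6852/4229 ≈ 1.6202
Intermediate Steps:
r = 81 (r = 12 + 3*23 = 12 + 69 = 81)
(z + 3793)/(4229 + V(r, 25)) = (3059 + 3793)/(4229 + 0) = 6852/4229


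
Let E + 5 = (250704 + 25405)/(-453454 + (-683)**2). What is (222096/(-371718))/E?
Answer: -80417260/2177999017 ≈ -0.036923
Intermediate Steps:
E = 210934/13035 (E = -5 + (250704 + 25405)/(-453454 + (-683)**2) = -5 + 276109/(-453454 + 466489) = -5 + 276109/13035 = 210934/13035 ≈ 16.182)
(222096/(-371718))/E = (222096/(-371718))/(210934/13035) = (222096*(-1/371718))*(13035/210934) = -37016/61953*13035/210934 = -80417260/2177999017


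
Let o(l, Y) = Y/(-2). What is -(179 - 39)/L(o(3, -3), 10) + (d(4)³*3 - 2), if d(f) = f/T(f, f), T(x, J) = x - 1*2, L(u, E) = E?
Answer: 8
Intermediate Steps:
o(l, Y) = -Y/2 (o(l, Y) = Y*(-½) = -Y/2)
T(x, J) = -2 + x (T(x, J) = x - 2 = -2 + x)
d(f) = f/(-2 + f)
-(179 - 39)/L(o(3, -3), 10) + (d(4)³*3 - 2) = -(179 - 39)/10 + ((4/(-2 + 4))³*3 - 2) = -140/10 + ((4/2)³*3 - 2) = -1*14 + ((4*(½))³*3 - 2) = -14 + (2³*3 - 2) = -14 + (8*3 - 2) = -14 + (24 - 2) = -14 + 22 = 8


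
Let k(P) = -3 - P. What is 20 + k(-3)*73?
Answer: 20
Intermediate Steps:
20 + k(-3)*73 = 20 + (-3 - 1*(-3))*73 = 20 + (-3 + 3)*73 = 20 + 0*73 = 20 + 0 = 20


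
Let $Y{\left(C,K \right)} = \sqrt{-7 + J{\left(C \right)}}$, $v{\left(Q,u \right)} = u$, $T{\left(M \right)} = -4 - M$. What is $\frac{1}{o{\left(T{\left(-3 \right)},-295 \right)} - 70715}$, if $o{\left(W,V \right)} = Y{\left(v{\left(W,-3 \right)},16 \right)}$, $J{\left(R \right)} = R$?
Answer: $- \frac{14143}{1000122247} - \frac{i \sqrt{10}}{5000611235} \approx -1.4141 \cdot 10^{-5} - 6.3238 \cdot 10^{-10} i$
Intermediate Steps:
$Y{\left(C,K \right)} = \sqrt{-7 + C}$
$o{\left(W,V \right)} = i \sqrt{10}$ ($o{\left(W,V \right)} = \sqrt{-7 - 3} = \sqrt{-10} = i \sqrt{10}$)
$\frac{1}{o{\left(T{\left(-3 \right)},-295 \right)} - 70715} = \frac{1}{i \sqrt{10} - 70715} = \frac{1}{-70715 + i \sqrt{10}}$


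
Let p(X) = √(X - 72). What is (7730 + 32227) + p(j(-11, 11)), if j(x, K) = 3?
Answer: 39957 + I*√69 ≈ 39957.0 + 8.3066*I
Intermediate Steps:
p(X) = √(-72 + X)
(7730 + 32227) + p(j(-11, 11)) = (7730 + 32227) + √(-72 + 3) = 39957 + √(-69) = 39957 + I*√69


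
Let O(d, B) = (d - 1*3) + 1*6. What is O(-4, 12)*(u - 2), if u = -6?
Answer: 8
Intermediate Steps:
O(d, B) = 3 + d (O(d, B) = (d - 3) + 6 = (-3 + d) + 6 = 3 + d)
O(-4, 12)*(u - 2) = (3 - 4)*(-6 - 2) = -1*(-8) = 8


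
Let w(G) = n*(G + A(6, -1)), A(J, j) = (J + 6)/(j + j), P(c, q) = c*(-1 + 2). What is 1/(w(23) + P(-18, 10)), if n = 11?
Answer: 1/169 ≈ 0.0059172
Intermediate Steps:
P(c, q) = c (P(c, q) = c*1 = c)
A(J, j) = (6 + J)/(2*j) (A(J, j) = (6 + J)/((2*j)) = (6 + J)*(1/(2*j)) = (6 + J)/(2*j))
w(G) = -66 + 11*G (w(G) = 11*(G + (½)*(6 + 6)/(-1)) = 11*(G + (½)*(-1)*12) = 11*(G - 6) = 11*(-6 + G) = -66 + 11*G)
1/(w(23) + P(-18, 10)) = 1/((-66 + 11*23) - 18) = 1/((-66 + 253) - 18) = 1/(187 - 18) = 1/169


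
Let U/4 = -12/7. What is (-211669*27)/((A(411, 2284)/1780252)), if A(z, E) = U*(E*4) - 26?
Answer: 35609883175566/219355 ≈ 1.6234e+8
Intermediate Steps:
U = -48/7 (U = 4*(-12/7) = -48/7 ≈ -6.8571)
A(z, E) = -26 - 192*E/7 (A(z, E) = -48*E*4/7 - 26 = -192*E/7 - 26 = -26 - 192*E/7)
(-211669*27)/((A(411, 2284)/1780252)) = (-211669*27)/(((-26 - 192/7*2284)/1780252)) = -5715063*1780252/(-26 - 438528/7) = -5715063/((-438710/7*1/1780252)) = -5715063/(-219355/6230882) = -5715063*(-6230882/219355) = 35609883175566/219355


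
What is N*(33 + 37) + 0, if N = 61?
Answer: 4270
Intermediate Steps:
N*(33 + 37) + 0 = 61*(33 + 37) + 0 = 61*70 + 0 = 4270 + 0 = 4270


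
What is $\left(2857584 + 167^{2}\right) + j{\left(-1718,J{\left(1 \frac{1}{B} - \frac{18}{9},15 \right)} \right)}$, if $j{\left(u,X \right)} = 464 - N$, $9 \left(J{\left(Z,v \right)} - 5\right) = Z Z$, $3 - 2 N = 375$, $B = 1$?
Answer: $2886123$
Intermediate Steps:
$N = -186$ ($N = \frac{3}{2} - \frac{375}{2} = -186$)
$J{\left(Z,v \right)} = 5 + \frac{Z^{2}}{9}$ ($J{\left(Z,v \right)} = 5 + \frac{Z Z}{9} = 5 + \frac{Z^{2}}{9}$)
$j{\left(u,X \right)} = 650$ ($j{\left(u,X \right)} = 464 - -186 = 464 + 186 = 650$)
$\left(2857584 + 167^{2}\right) + j{\left(-1718,J{\left(1 \frac{1}{B} - \frac{18}{9},15 \right)} \right)} = \left(2857584 + 167^{2}\right) + 650 = \left(2857584 + 27889\right) + 650 = 2885473 + 650 = 2886123$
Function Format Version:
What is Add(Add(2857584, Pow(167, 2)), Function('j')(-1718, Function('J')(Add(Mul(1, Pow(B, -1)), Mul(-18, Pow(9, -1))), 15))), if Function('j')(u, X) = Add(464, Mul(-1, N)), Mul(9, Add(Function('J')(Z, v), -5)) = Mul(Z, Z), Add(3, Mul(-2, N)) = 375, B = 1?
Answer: 2886123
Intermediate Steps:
N = -186 (N = Add(Rational(3, 2), Mul(Rational(-1, 2), 375)) = Add(Rational(3, 2), Rational(-375, 2)) = -186)
Function('J')(Z, v) = Add(5, Mul(Rational(1, 9), Pow(Z, 2))) (Function('J')(Z, v) = Add(5, Mul(Rational(1, 9), Mul(Z, Z))) = Add(5, Mul(Rational(1, 9), Pow(Z, 2))))
Function('j')(u, X) = 650 (Function('j')(u, X) = Add(464, Mul(-1, -186)) = Add(464, 186) = 650)
Add(Add(2857584, Pow(167, 2)), Function('j')(-1718, Function('J')(Add(Mul(1, Pow(B, -1)), Mul(-18, Pow(9, -1))), 15))) = Add(Add(2857584, Pow(167, 2)), 650) = Add(Add(2857584, 27889), 650) = Add(2885473, 650) = 2886123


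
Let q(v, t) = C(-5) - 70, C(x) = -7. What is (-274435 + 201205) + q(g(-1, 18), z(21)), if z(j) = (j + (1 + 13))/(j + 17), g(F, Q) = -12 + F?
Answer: -73307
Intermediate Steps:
z(j) = (14 + j)/(17 + j) (z(j) = (j + 14)/(17 + j) = (14 + j)/(17 + j))
q(v, t) = -77 (q(v, t) = -7 - 70 = -77)
(-274435 + 201205) + q(g(-1, 18), z(21)) = (-274435 + 201205) - 77 = -73230 - 77 = -73307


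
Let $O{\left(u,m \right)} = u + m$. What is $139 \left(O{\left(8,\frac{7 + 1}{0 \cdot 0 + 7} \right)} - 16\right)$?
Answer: $- \frac{6672}{7} \approx -953.14$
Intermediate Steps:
$O{\left(u,m \right)} = m + u$
$139 \left(O{\left(8,\frac{7 + 1}{0 \cdot 0 + 7} \right)} - 16\right) = 139 \left(\left(\frac{7 + 1}{0 \cdot 0 + 7} + 8\right) - 16\right) = 139 \left(\left(\frac{8}{0 + 7} + 8\right) - 16\right) = 139 \left(\left(\frac{8}{7} + 8\right) - 16\right) = 139 \left(\frac{64}{7} - 16\right) = 139 \left(- \frac{48}{7}\right) = - \frac{6672}{7}$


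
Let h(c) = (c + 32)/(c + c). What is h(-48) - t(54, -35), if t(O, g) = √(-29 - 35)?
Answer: ⅙ - 8*I ≈ 0.16667 - 8.0*I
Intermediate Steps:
h(c) = (32 + c)/(2*c) (h(c) = (32 + c)/((2*c)) = (32 + c)*(1/(2*c)) = (32 + c)/(2*c))
t(O, g) = 8*I (t(O, g) = √(-64) = 8*I)
h(-48) - t(54, -35) = (½)*(32 - 48)/(-48) - 8*I = (½)*(-1/48)*(-16) - 8*I = ⅙ - 8*I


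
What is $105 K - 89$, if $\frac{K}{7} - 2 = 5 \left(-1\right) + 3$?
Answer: $-89$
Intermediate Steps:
$K = 0$ ($K = 14 + 7 \left(5 \left(-1\right) + 3\right) = 14 + 7 \left(-5 + 3\right) = 14 + 7 \left(-2\right) = 14 - 14 = 0$)
$105 K - 89 = 105 \cdot 0 - 89 = 0 - 89 = -89$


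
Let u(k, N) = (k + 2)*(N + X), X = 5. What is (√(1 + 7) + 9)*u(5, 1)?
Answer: 378 + 84*√2 ≈ 496.79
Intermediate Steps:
u(k, N) = (2 + k)*(5 + N) (u(k, N) = (k + 2)*(N + 5) = (2 + k)*(5 + N))
(√(1 + 7) + 9)*u(5, 1) = (√(1 + 7) + 9)*(10 + 2*1 + 5*5 + 1*5) = (√8 + 9)*(10 + 2 + 25 + 5) = (2*√2 + 9)*42 = (9 + 2*√2)*42 = 378 + 84*√2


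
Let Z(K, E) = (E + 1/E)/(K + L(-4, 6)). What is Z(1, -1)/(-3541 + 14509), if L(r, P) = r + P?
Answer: -1/16452 ≈ -6.0783e-5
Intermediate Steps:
L(r, P) = P + r
Z(K, E) = (E + 1/E)/(2 + K) (Z(K, E) = (E + 1/E)/(K + (6 - 4)) = (E + 1/E)/(K + 2) = (E + 1/E)/(2 + K))
Z(1, -1)/(-3541 + 14509) = ((1 + (-1)²)/((-1)*(2 + 1)))/(-3541 + 14509) = (-1*(1 + 1)/3)/10968 = (-1*⅓*2)/10968 = (1/10968)*(-⅔) = -1/16452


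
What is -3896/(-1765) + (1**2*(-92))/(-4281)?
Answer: 16841156/7555965 ≈ 2.2289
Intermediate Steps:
-3896/(-1765) + (1**2*(-92))/(-4281) = -3896*(-1/1765) + (1*(-92))*(-1/4281) = 3896/1765 - 92*(-1/4281) = 3896/1765 + 92/4281 = 16841156/7555965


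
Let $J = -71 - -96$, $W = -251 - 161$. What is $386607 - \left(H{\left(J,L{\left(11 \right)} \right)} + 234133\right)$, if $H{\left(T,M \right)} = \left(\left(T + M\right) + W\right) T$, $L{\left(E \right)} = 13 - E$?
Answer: $162099$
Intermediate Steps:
$W = -412$ ($W = -251 - 161 = -412$)
$J = 25$ ($J = -71 + 96 = 25$)
$H{\left(T,M \right)} = T \left(-412 + M + T\right)$ ($H{\left(T,M \right)} = \left(\left(T + M\right) - 412\right) T = \left(\left(M + T\right) - 412\right) T = \left(-412 + M + T\right) T = T \left(-412 + M + T\right)$)
$386607 - \left(H{\left(J,L{\left(11 \right)} \right)} + 234133\right) = 386607 - \left(25 \left(-412 + \left(13 - 11\right) + 25\right) + 234133\right) = 386607 - \left(25 \left(-412 + 2 + 25\right) + 234133\right) = 386607 - \left(25 \left(-385\right) + 234133\right) = 386607 - \left(-9625 + 234133\right) = 386607 - 224508 = 162099$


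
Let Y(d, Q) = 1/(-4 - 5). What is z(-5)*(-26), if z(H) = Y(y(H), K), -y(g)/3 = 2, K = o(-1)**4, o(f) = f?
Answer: 26/9 ≈ 2.8889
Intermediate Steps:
K = 1 (K = (-1)**4 = 1)
y(g) = -6 (y(g) = -3*2 = -6)
Y(d, Q) = -1/9 (Y(d, Q) = 1/(-9) = -1/9)
z(H) = -1/9
z(-5)*(-26) = -1/9*(-26) = 26/9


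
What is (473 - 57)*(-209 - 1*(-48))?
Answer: -66976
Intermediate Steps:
(473 - 57)*(-209 - 1*(-48)) = 416*(-209 + 48) = 416*(-161) = -66976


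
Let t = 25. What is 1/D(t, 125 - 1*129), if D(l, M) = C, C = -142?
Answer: -1/142 ≈ -0.0070423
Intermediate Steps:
D(l, M) = -142
1/D(t, 125 - 1*129) = 1/(-142) = -1/142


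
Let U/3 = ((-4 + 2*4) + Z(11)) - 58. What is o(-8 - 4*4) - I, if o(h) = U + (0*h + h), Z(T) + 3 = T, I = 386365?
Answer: -386527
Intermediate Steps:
Z(T) = -3 + T
U = -138 (U = 3*(((-4 + 2*4) + (-3 + 11)) - 58) = 3*(((-4 + 8) + 8) - 58) = 3*((4 + 8) - 58) = 3*(12 - 58) = 3*(-46) = -138)
o(h) = -138 + h (o(h) = -138 + (0*h + h) = -138 + (0 + h) = -138 + h)
o(-8 - 4*4) - I = (-138 + (-8 - 4*4)) - 1*386365 = (-138 + (-8 - 16)) - 386365 = (-138 - 24) - 386365 = -162 - 386365 = -386527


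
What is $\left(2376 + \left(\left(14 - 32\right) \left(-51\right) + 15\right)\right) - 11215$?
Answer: $-7906$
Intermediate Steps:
$\left(2376 + \left(\left(14 - 32\right) \left(-51\right) + 15\right)\right) - 11215 = \left(2376 + \left(\left(-18\right) \left(-51\right) + 15\right)\right) - 11215 = \left(2376 + \left(918 + 15\right)\right) - 11215 = \left(2376 + 933\right) - 11215 = 3309 - 11215 = -7906$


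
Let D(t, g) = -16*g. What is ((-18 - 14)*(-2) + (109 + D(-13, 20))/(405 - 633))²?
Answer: 219128809/51984 ≈ 4215.3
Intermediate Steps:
((-18 - 14)*(-2) + (109 + D(-13, 20))/(405 - 633))² = ((-18 - 14)*(-2) + (109 - 16*20)/(405 - 633))² = (-32*(-2) + (109 - 320)/(-228))² = (64 - 211*(-1/228))² = (64 + 211/228)² = (14803/228)² = 219128809/51984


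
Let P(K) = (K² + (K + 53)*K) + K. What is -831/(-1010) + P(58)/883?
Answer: 10692373/891830 ≈ 11.989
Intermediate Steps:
P(K) = K + K² + K*(53 + K) (P(K) = (K² + (53 + K)*K) + K = (K² + K*(53 + K)) + K = K + K² + K*(53 + K))
-831/(-1010) + P(58)/883 = -831/(-1010) + (2*58*(27 + 58))/883 = -831*(-1/1010) + (2*58*85)*(1/883) = 831/1010 + 9860*(1/883) = 831/1010 + 9860/883 = 10692373/891830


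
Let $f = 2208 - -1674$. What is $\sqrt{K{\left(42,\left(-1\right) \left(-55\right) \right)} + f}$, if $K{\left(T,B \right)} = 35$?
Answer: $\sqrt{3917} \approx 62.586$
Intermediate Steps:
$f = 3882$ ($f = 2208 + 1674 = 3882$)
$\sqrt{K{\left(42,\left(-1\right) \left(-55\right) \right)} + f} = \sqrt{35 + 3882} = \sqrt{3917}$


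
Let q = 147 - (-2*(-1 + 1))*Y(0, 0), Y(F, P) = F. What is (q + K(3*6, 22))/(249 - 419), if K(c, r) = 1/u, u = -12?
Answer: -1763/2040 ≈ -0.86422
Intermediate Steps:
K(c, r) = -1/12 (K(c, r) = 1/(-12) = -1/12)
q = 147 (q = 147 - (-2*(-1 + 1))*0 = 147 - (-2*0)*0 = 147 - 0*0 = 147 - 1*0 = 147 + 0 = 147)
(q + K(3*6, 22))/(249 - 419) = (147 - 1/12)/(249 - 419) = (1763/12)/(-170) = (1763/12)*(-1/170) = -1763/2040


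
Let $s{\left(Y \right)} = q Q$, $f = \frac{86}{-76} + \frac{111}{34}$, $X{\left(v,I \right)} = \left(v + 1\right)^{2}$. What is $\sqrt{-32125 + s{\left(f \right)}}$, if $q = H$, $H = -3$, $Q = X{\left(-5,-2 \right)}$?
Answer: $i \sqrt{32173} \approx 179.37 i$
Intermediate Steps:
$X{\left(v,I \right)} = \left(1 + v\right)^{2}$
$Q = 16$ ($Q = \left(1 - 5\right)^{2} = \left(-4\right)^{2} = 16$)
$f = \frac{689}{323}$ ($f = 86 \left(- \frac{1}{76}\right) + 111 \cdot \frac{1}{34} = - \frac{43}{38} + \frac{111}{34} = \frac{689}{323} \approx 2.1331$)
$q = -3$
$s{\left(Y \right)} = -48$ ($s{\left(Y \right)} = \left(-3\right) 16 = -48$)
$\sqrt{-32125 + s{\left(f \right)}} = \sqrt{-32125 - 48} = \sqrt{-32173} = i \sqrt{32173}$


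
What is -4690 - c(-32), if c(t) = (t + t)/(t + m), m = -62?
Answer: -220462/47 ≈ -4690.7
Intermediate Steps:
c(t) = 2*t/(-62 + t) (c(t) = (t + t)/(t - 62) = (2*t)/(-62 + t) = 2*t/(-62 + t))
-4690 - c(-32) = -4690 - 2*(-32)/(-62 - 32) = -4690 - 2*(-32)/(-94) = -4690 - 2*(-32)*(-1)/94 = -4690 - 1*32/47 = -4690 - 32/47 = -220462/47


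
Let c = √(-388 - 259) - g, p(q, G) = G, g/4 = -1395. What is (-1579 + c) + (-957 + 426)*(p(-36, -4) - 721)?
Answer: 388976 + I*√647 ≈ 3.8898e+5 + 25.436*I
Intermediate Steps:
g = -5580 (g = 4*(-1395) = -5580)
c = 5580 + I*√647 (c = √(-388 - 259) - 1*(-5580) = √(-647) + 5580 = I*√647 + 5580 = 5580 + I*√647 ≈ 5580.0 + 25.436*I)
(-1579 + c) + (-957 + 426)*(p(-36, -4) - 721) = (-1579 + (5580 + I*√647)) + (-957 + 426)*(-4 - 721) = (4001 + I*√647) - 531*(-725) = (4001 + I*√647) + 384975 = 388976 + I*√647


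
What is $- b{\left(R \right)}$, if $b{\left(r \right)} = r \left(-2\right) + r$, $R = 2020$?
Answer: $2020$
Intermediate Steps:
$b{\left(r \right)} = - r$ ($b{\left(r \right)} = - 2 r + r = - r$)
$- b{\left(R \right)} = - \left(-1\right) 2020 = \left(-1\right) \left(-2020\right) = 2020$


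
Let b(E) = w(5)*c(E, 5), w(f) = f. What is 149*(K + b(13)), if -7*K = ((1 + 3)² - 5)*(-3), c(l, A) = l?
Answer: 72712/7 ≈ 10387.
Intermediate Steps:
b(E) = 5*E
K = 33/7 (K = -((1 + 3)² - 5)*(-3)/7 = -(4² - 5)*(-3)/7 = -(16 - 5)*(-3)/7 = -11*(-3)/7 = -⅐*(-33) = 33/7 ≈ 4.7143)
149*(K + b(13)) = 149*(33/7 + 5*13) = 149*(33/7 + 65) = 149*(488/7) = 72712/7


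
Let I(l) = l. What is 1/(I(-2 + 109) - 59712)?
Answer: -1/59605 ≈ -1.6777e-5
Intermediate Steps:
1/(I(-2 + 109) - 59712) = 1/((-2 + 109) - 59712) = 1/(107 - 59712) = 1/(-59605) = -1/59605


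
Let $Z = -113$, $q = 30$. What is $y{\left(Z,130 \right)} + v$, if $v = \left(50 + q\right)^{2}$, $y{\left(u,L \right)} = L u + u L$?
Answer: $-22980$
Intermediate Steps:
$y{\left(u,L \right)} = 2 L u$ ($y{\left(u,L \right)} = L u + L u = 2 L u$)
$v = 6400$ ($v = \left(50 + 30\right)^{2} = 80^{2} = 6400$)
$y{\left(Z,130 \right)} + v = 2 \cdot 130 \left(-113\right) + 6400 = -29380 + 6400 = -22980$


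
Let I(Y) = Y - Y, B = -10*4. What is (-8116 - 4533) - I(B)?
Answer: -12649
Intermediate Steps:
B = -40
I(Y) = 0
(-8116 - 4533) - I(B) = (-8116 - 4533) - 1*0 = -12649 + 0 = -12649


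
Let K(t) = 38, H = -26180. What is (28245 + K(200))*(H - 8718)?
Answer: -987020134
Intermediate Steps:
(28245 + K(200))*(H - 8718) = (28245 + 38)*(-26180 - 8718) = 28283*(-34898) = -987020134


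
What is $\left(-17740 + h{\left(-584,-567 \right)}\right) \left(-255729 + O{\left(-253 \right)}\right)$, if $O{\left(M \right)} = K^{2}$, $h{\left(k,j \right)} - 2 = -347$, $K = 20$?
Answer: $4617624965$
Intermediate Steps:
$h{\left(k,j \right)} = -345$ ($h{\left(k,j \right)} = 2 - 347 = -345$)
$O{\left(M \right)} = 400$ ($O{\left(M \right)} = 20^{2} = 400$)
$\left(-17740 + h{\left(-584,-567 \right)}\right) \left(-255729 + O{\left(-253 \right)}\right) = \left(-17740 - 345\right) \left(-255729 + 400\right) = \left(-18085\right) \left(-255329\right) = 4617624965$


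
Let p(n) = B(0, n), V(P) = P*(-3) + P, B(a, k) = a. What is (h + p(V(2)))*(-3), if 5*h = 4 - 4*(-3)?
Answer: -48/5 ≈ -9.6000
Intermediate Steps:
V(P) = -2*P (V(P) = -3*P + P = -2*P)
p(n) = 0
h = 16/5 (h = (4 - 4*(-3))/5 = (4 + 12)/5 = (⅕)*16 = 16/5 ≈ 3.2000)
(h + p(V(2)))*(-3) = (16/5 + 0)*(-3) = (16/5)*(-3) = -48/5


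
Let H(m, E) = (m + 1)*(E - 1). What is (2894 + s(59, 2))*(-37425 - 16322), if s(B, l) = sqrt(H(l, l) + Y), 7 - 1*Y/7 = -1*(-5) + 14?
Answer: -155543818 - 483723*I ≈ -1.5554e+8 - 4.8372e+5*I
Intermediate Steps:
Y = -84 (Y = 49 - 7*(-1*(-5) + 14) = 49 - 7*(5 + 14) = 49 - 7*19 = 49 - 133 = -84)
H(m, E) = (1 + m)*(-1 + E)
s(B, l) = sqrt(-85 + l**2) (s(B, l) = sqrt((-1 + l - l + l*l) - 84) = sqrt((-1 + l - l + l**2) - 84) = sqrt((-1 + l**2) - 84) = sqrt(-85 + l**2))
(2894 + s(59, 2))*(-37425 - 16322) = (2894 + sqrt(-85 + 2**2))*(-37425 - 16322) = (2894 + sqrt(-85 + 4))*(-53747) = (2894 + sqrt(-81))*(-53747) = (2894 + 9*I)*(-53747) = -155543818 - 483723*I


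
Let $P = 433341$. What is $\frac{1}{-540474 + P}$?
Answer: $- \frac{1}{107133} \approx -9.3342 \cdot 10^{-6}$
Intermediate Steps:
$\frac{1}{-540474 + P} = \frac{1}{-540474 + 433341} = \frac{1}{-107133} = - \frac{1}{107133}$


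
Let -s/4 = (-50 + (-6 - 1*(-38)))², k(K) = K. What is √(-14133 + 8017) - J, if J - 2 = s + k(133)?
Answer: 1161 + 2*I*√1529 ≈ 1161.0 + 78.205*I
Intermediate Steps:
s = -1296 (s = -4*(-50 + (-6 - 1*(-38)))² = -4*(-50 + (-6 + 38))² = -4*(-50 + 32)² = -4*(-18)² = -4*324 = -1296)
J = -1161 (J = 2 + (-1296 + 133) = 2 - 1163 = -1161)
√(-14133 + 8017) - J = √(-14133 + 8017) - 1*(-1161) = √(-6116) + 1161 = 2*I*√1529 + 1161 = 1161 + 2*I*√1529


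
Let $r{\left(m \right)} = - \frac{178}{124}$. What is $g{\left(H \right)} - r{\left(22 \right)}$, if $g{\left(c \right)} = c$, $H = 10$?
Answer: $\frac{709}{62} \approx 11.435$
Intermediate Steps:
$r{\left(m \right)} = - \frac{89}{62}$ ($r{\left(m \right)} = \left(-178\right) \frac{1}{124} = - \frac{89}{62}$)
$g{\left(H \right)} - r{\left(22 \right)} = 10 - - \frac{89}{62} = 10 + \frac{89}{62} = \frac{709}{62}$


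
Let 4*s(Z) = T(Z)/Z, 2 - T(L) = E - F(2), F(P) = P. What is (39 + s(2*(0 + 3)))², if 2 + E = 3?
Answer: 97969/64 ≈ 1530.8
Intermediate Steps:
E = 1 (E = -2 + 3 = 1)
T(L) = 3 (T(L) = 2 - (1 - 1*2) = 2 - (1 - 2) = 2 - 1*(-1) = 2 + 1 = 3)
s(Z) = 3/(4*Z) (s(Z) = (3/Z)/4 = 3/(4*Z))
(39 + s(2*(0 + 3)))² = (39 + 3/(4*((2*(0 + 3)))))² = (39 + 3/(4*((2*3))))² = (39 + (¾)/6)² = (39 + (¾)*(⅙))² = (39 + ⅛)² = (313/8)² = 97969/64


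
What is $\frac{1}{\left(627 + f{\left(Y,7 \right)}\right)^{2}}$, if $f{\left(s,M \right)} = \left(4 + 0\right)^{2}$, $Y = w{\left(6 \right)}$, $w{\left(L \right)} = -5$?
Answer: $\frac{1}{413449} \approx 2.4187 \cdot 10^{-6}$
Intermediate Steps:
$Y = -5$
$f{\left(s,M \right)} = 16$ ($f{\left(s,M \right)} = 4^{2} = 16$)
$\frac{1}{\left(627 + f{\left(Y,7 \right)}\right)^{2}} = \frac{1}{\left(627 + 16\right)^{2}} = \frac{1}{643^{2}} = \frac{1}{413449}$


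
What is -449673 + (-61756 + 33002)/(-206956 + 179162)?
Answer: -6249091304/13897 ≈ -4.4967e+5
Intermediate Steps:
-449673 + (-61756 + 33002)/(-206956 + 179162) = -449673 - 28754/(-27794) = -449673 - 28754*(-1/27794) = -449673 + 14377/13897 = -6249091304/13897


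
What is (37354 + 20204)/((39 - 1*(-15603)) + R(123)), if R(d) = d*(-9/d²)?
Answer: 786626/213773 ≈ 3.6797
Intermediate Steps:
R(d) = -9/d (R(d) = d*(-9/d²) = -9/d)
(37354 + 20204)/((39 - 1*(-15603)) + R(123)) = (37354 + 20204)/((39 - 1*(-15603)) - 9/123) = 57558/((39 + 15603) - 9*1/123) = 57558/(15642 - 3/41) = 57558/(641319/41) = 57558*(41/641319) = 786626/213773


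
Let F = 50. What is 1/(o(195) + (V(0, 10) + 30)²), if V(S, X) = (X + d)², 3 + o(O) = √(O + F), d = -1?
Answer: 12318/151732879 - 7*√5/151732879 ≈ 8.1079e-5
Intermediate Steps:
o(O) = -3 + √(50 + O) (o(O) = -3 + √(O + 50) = -3 + √(50 + O))
V(S, X) = (-1 + X)² (V(S, X) = (X - 1)² = (-1 + X)²)
1/(o(195) + (V(0, 10) + 30)²) = 1/((-3 + √(50 + 195)) + ((-1 + 10)² + 30)²) = 1/((-3 + √245) + (9² + 30)²) = 1/((-3 + 7*√5) + (81 + 30)²) = 1/((-3 + 7*√5) + 111²) = 1/((-3 + 7*√5) + 12321) = 1/(12318 + 7*√5)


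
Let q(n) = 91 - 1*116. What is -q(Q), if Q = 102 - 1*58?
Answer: 25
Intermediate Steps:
Q = 44 (Q = 102 - 58 = 44)
q(n) = -25 (q(n) = 91 - 116 = -25)
-q(Q) = -1*(-25) = 25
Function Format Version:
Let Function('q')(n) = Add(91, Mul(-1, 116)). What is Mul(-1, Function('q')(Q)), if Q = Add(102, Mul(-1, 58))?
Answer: 25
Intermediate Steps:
Q = 44 (Q = Add(102, -58) = 44)
Function('q')(n) = -25 (Function('q')(n) = Add(91, -116) = -25)
Mul(-1, Function('q')(Q)) = Mul(-1, -25) = 25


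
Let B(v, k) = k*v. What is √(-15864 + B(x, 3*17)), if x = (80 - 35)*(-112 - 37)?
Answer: I*√357819 ≈ 598.18*I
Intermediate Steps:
x = -6705 (x = 45*(-149) = -6705)
√(-15864 + B(x, 3*17)) = √(-15864 + (3*17)*(-6705)) = √(-15864 + 51*(-6705)) = √(-15864 - 341955) = √(-357819) = I*√357819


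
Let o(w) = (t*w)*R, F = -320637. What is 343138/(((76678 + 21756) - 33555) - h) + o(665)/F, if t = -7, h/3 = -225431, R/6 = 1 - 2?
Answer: 14886967491/39607861094 ≈ 0.37586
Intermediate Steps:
R = -6 (R = 6*(1 - 2) = 6*(-1) = -6)
h = -676293 (h = 3*(-225431) = -676293)
o(w) = 42*w (o(w) = -7*w*(-6) = 42*w)
343138/(((76678 + 21756) - 33555) - h) + o(665)/F = 343138/(((76678 + 21756) - 33555) - 1*(-676293)) + (42*665)/(-320637) = 343138/((98434 - 33555) + 676293) + 27930*(-1/320637) = 343138/(64879 + 676293) - 9310/106879 = 343138/741172 - 9310/106879 = 343138*(1/741172) - 9310/106879 = 171569/370586 - 9310/106879 = 14886967491/39607861094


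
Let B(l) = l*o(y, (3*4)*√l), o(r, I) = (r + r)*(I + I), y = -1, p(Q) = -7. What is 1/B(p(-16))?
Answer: -I*√7/2352 ≈ -0.0011249*I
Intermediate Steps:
o(r, I) = 4*I*r (o(r, I) = (2*r)*(2*I) = 4*I*r)
B(l) = -48*l^(3/2) (B(l) = l*(4*((3*4)*√l)*(-1)) = l*(4*(12*√l)*(-1)) = l*(-48*√l) = -48*l^(3/2))
1/B(p(-16)) = 1/(-(-336)*I*√7) = 1/(336*I*√7) = -I*√7/2352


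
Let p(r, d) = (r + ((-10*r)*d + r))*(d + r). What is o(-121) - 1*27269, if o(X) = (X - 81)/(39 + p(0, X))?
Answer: -1063693/39 ≈ -27274.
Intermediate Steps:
p(r, d) = (d + r)*(2*r - 10*d*r) (p(r, d) = (r + (-10*d*r + r))*(d + r) = (r + (r - 10*d*r))*(d + r) = (2*r - 10*d*r)*(d + r) = (d + r)*(2*r - 10*d*r))
o(X) = -27/13 + X/39 (o(X) = (X - 81)/(39 + 2*0*(X + 0 - 5*X² - 5*X*0)) = (-81 + X)/(39 + 2*0*(X + 0 - 5*X² + 0)) = (-81 + X)/(39 + 2*0*(X - 5*X²)) = (-81 + X)/(39 + 0) = (-81 + X)/39 = (-81 + X)*(1/39) = -27/13 + X/39)
o(-121) - 1*27269 = (-27/13 + (1/39)*(-121)) - 1*27269 = (-27/13 - 121/39) - 27269 = -202/39 - 27269 = -1063693/39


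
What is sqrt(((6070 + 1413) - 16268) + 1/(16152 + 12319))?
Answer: I*sqrt(7121102004714)/28471 ≈ 93.728*I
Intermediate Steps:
sqrt(((6070 + 1413) - 16268) + 1/(16152 + 12319)) = sqrt((7483 - 16268) + 1/28471) = sqrt(-8785 + 1/28471) = sqrt(-250117734/28471) = I*sqrt(7121102004714)/28471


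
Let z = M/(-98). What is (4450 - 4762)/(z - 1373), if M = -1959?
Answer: 30576/132595 ≈ 0.23060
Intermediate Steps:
z = 1959/98 (z = -1959/(-98) = -1959*(-1/98) = 1959/98 ≈ 19.990)
(4450 - 4762)/(z - 1373) = (4450 - 4762)/(1959/98 - 1373) = -312/(-132595/98) = -312*(-98/132595) = 30576/132595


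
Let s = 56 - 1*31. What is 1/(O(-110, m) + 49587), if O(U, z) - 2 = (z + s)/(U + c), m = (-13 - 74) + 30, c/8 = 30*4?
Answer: 425/21075309 ≈ 2.0166e-5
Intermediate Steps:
s = 25 (s = 56 - 31 = 25)
c = 960 (c = 8*(30*4) = 8*120 = 960)
m = -57 (m = -87 + 30 = -57)
O(U, z) = 2 + (25 + z)/(960 + U) (O(U, z) = 2 + (z + 25)/(U + 960) = 2 + (25 + z)/(960 + U))
1/(O(-110, m) + 49587) = 1/((1945 - 57 + 2*(-110))/(960 - 110) + 49587) = 1/((1945 - 57 - 220)/850 + 49587) = 1/((1/850)*1668 + 49587) = 1/(834/425 + 49587) = 1/(21075309/425) = 425/21075309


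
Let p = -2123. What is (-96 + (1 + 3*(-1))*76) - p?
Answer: 1875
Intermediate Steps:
(-96 + (1 + 3*(-1))*76) - p = (-96 + (1 + 3*(-1))*76) - 1*(-2123) = (-96 + (1 - 3)*76) + 2123 = (-96 - 2*76) + 2123 = (-96 - 152) + 2123 = -248 + 2123 = 1875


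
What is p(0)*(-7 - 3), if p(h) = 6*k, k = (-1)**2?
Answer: -60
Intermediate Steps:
k = 1
p(h) = 6 (p(h) = 6*1 = 6)
p(0)*(-7 - 3) = 6*(-7 - 3) = 6*(-10) = -60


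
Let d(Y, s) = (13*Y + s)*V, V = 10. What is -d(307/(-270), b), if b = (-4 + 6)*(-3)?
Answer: 5611/27 ≈ 207.81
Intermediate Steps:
b = -6 (b = 2*(-3) = -6)
d(Y, s) = 10*s + 130*Y (d(Y, s) = (13*Y + s)*10 = (s + 13*Y)*10 = 10*s + 130*Y)
-d(307/(-270), b) = -(10*(-6) + 130*(307/(-270))) = -(-60 + 130*(307*(-1/270))) = -(-60 + 130*(-307/270)) = -(-60 - 3991/27) = -1*(-5611/27) = 5611/27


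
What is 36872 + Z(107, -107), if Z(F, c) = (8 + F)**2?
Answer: 50097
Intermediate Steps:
36872 + Z(107, -107) = 36872 + (8 + 107)**2 = 36872 + 115**2 = 36872 + 13225 = 50097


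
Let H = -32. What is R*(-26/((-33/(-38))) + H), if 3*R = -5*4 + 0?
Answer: 40880/99 ≈ 412.93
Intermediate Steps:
R = -20/3 (R = (-5*4 + 0)/3 = (-20 + 0)/3 = (⅓)*(-20) = -20/3 ≈ -6.6667)
R*(-26/((-33/(-38))) + H) = -20*(-26/((-33/(-38))) - 32)/3 = -20*(-26/((-33*(-1/38))) - 32)/3 = -20*(-26/33/38 - 32)/3 = -20*(-26*38/33 - 32)/3 = -20*(-988/33 - 32)/3 = -20/3*(-2044/33) = 40880/99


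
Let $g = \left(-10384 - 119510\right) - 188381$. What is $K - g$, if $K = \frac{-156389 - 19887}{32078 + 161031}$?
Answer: $\frac{61461590699}{193109} \approx 3.1827 \cdot 10^{5}$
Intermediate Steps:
$g = -318275$ ($g = \left(-10384 - 119510\right) - 188381 = -129894 - 188381 = -318275$)
$K = - \frac{176276}{193109} \approx -0.91283$
$K - g = - \frac{176276}{193109} - -318275 = - \frac{176276}{193109} + 318275 = \frac{61461590699}{193109}$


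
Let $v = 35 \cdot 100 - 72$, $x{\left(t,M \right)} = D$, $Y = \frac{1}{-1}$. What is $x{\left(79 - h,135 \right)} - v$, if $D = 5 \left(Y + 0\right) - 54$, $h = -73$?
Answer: $-3487$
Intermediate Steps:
$Y = -1$
$D = -59$ ($D = 5 \left(-1 + 0\right) - 54 = 5 \left(-1\right) - 54 = -5 - 54 = -59$)
$x{\left(t,M \right)} = -59$
$v = 3428$ ($v = 3500 - 72 = 3428$)
$x{\left(79 - h,135 \right)} - v = -59 - 3428 = -3487$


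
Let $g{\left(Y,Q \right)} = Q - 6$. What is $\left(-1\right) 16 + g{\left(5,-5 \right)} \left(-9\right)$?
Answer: $83$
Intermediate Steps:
$g{\left(Y,Q \right)} = -6 + Q$ ($g{\left(Y,Q \right)} = Q - 6 = -6 + Q$)
$\left(-1\right) 16 + g{\left(5,-5 \right)} \left(-9\right) = \left(-1\right) 16 + \left(-6 - 5\right) \left(-9\right) = -16 - -99 = -16 + 99 = 83$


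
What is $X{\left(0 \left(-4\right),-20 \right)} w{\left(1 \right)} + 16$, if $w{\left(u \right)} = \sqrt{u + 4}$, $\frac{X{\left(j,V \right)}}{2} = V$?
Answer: $16 - 40 \sqrt{5} \approx -73.443$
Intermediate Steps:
$X{\left(j,V \right)} = 2 V$
$w{\left(u \right)} = \sqrt{4 + u}$
$X{\left(0 \left(-4\right),-20 \right)} w{\left(1 \right)} + 16 = 2 \left(-20\right) \sqrt{4 + 1} + 16 = - 40 \sqrt{5} + 16 = 16 - 40 \sqrt{5}$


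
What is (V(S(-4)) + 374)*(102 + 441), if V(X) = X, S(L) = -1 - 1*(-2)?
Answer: 203625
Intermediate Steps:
S(L) = 1 (S(L) = -1 + 2 = 1)
(V(S(-4)) + 374)*(102 + 441) = (1 + 374)*(102 + 441) = 375*543 = 203625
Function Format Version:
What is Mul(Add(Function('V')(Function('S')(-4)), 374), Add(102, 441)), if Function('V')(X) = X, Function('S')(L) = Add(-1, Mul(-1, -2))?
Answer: 203625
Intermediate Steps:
Function('S')(L) = 1 (Function('S')(L) = Add(-1, 2) = 1)
Mul(Add(Function('V')(Function('S')(-4)), 374), Add(102, 441)) = Mul(Add(1, 374), Add(102, 441)) = Mul(375, 543) = 203625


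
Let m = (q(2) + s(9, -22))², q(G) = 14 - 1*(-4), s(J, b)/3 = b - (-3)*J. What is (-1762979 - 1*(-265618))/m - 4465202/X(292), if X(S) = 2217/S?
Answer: -474400100971/804771 ≈ -5.8949e+5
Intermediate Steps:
s(J, b) = 3*b + 9*J (s(J, b) = 3*(b - (-3)*J) = 3*(b + 3*J) = 3*b + 9*J)
q(G) = 18 (q(G) = 14 + 4 = 18)
m = 1089 (m = (18 + (3*(-22) + 9*9))² = (18 + (-66 + 81))² = (18 + 15)² = 33² = 1089)
(-1762979 - 1*(-265618))/m - 4465202/X(292) = (-1762979 - 1*(-265618))/1089 - 4465202/(2217/292) = (-1762979 + 265618)*(1/1089) - 4465202/(2217*(1/292)) = -1497361*1/1089 - 4465202/2217/292 = -1497361/1089 - 4465202*292/2217 = -1497361/1089 - 1303838984/2217 = -474400100971/804771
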